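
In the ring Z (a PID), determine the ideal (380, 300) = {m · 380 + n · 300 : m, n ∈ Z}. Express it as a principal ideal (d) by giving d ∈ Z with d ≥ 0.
In the PID Z, (a, b) is generated by gcd(a, b). Compute gcd(380, 300) with the extended Euclidean algorithm, tracking rows (r, s, t) with s·380 + t·300 = r:
  row A: (380, 1, 0)   [1·380 + 0·300 = 380]
  row B: (300, 0, 1)   [0·380 + 1·300 = 300]
  380 = 1·300 + 80   → row C = row A − 1·row B = (80, 1, −1)   [check: 1·380 − 1·300 = 80]
  300 = 3·80 + 60   → row D = row B − 3·row C = (60, −3, 4)   [check: −3·380 + 4·300 = 60]
  80 = 1·60 + 20   → row E = row C − 1·row D = (20, 4, −5)   [check: 4·380 − 5·300 = 20]
  60 = 3·20 + 0   → remainder 0, stop. gcd = 20 (last nonzero row E).
So gcd(380, 300) = 20, with Bézout identity 4·380 − 5·300 = 20. Containment (⊇): the Bézout identity exhibits 20 as an element of (380, 300), giving (20) ⊆ (380, 300). Containment (⊆): since 20 | 380 and 20 | 300 (380 = 20·19, 300 = 20·15), every Z-linear combination of 380 and 300 is divisible by 20, so (380, 300) ⊆ (20). Therefore (380, 300) = (20), d = 20.

Final answer: (380, 300) = (20); d = 20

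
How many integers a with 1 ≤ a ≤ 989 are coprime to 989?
924

The number of a ∈ {1, ..., 989} with gcd(a, 989) = 1 is by definition Euler's totient φ(989). φ is multiplicative, with φ(p^e) = p^e − p^(e−1). Factorise 989 = 23 · 43. Then
  φ(989) = (23 − 1) · (43 − 1) = 22 · 42 = 924.
So there are 924 such integers.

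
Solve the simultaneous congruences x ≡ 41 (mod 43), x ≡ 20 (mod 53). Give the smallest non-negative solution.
x ≡ 815 (mod 2279); the representative in [0, 2279) is 815

The moduli 43, 53 are pairwise coprime, so by the CRT there is a unique solution mod 43·53 = 2279.
Solve by successive substitution. Start with x ≡ 41 (mod 43).
  Combine with x ≡ 20 (mod 53): write x = 41 + 43·t and require 41 + 43·t ≡ 20 (mod 53), i.e. 43·t ≡ 20 − 41 ≡ 32 (mod 53). Since 43^(−1) ≡ 37 (mod 53), t ≡ 37·32 ≡ 18 (mod 53). So x ≡ 41 + 43·18 = 815 (mod 2279).
Unique solution in [0, 2279): x = 815.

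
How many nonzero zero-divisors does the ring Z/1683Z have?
In Z/1683Z each nonzero element is either a unit (gcd with 1683 is 1) or a zero-divisor (gcd > 1). The number of units is φ(1683): factorise 1683 = 3^2 · 11 · 17, so φ(1683) = (3^2 − 3^1) · (11 − 1) · (17 − 1) = 6 · 10 · 16 = 960. The nonzero elements number 1683 − 1 = 1682. Hence the nonzero zero-divisors number 1682 − 960 = 722.

Final answer: Z/1683Z has 722 nonzero zero-divisors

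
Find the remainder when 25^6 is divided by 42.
1

Use repeated squaring. Binary(6) = 110. Walk through the bits of the exponent 6 left-to-right: at each bit after the leading one, square the running value, then multiply by 25 if the bit is 1 (always reducing mod 42):
  bit 1 = 1 (leading): start with 25.
  bit 2 = 1: square 25^2 = 625 ≡ 37; bit is 1, so multiply 37·25 = 925 ≡ 1 (mod 42).
  bit 3 = 0: square 1^2 = 1 (mod 42).
Final value: 25^6 ≡ 1 (mod 42).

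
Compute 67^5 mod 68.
Use repeated squaring. Binary(5) = 101. Walk through the bits of the exponent 5 left-to-right: at each bit after the leading one, square the running value, then multiply by 67 if the bit is 1 (always reducing mod 68):
  bit 1 = 1 (leading): start with 67.
  bit 2 = 0: square 67^2 = 4489 ≡ 1 (mod 68).
  bit 3 = 1: square 1^2 = 1; bit is 1, so multiply 1·67 = 67 (mod 68).
Final value: 67^5 ≡ 67 (mod 68).

Final answer: 67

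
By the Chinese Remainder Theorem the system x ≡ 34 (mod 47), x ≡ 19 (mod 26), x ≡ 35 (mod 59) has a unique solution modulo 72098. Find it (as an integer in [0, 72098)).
The moduli 47, 26, 59 are pairwise coprime, so by the CRT there is a unique solution mod 47·26·59 = 72098.
Solve by successive substitution. Start with x ≡ 34 (mod 47).
  Combine with x ≡ 19 (mod 26): write x = 34 + 47·t and require 34 + 47·t ≡ 19 (mod 26), i.e. 47·t ≡ 19 − 34 ≡ 11 (mod 26). Since 47^(−1) ≡ 5 (mod 26) (47 ≡ 21 (mod 26)), t ≡ 5·11 ≡ 3 (mod 26). So x ≡ 34 + 47·3 = 175 (mod 1222).
  Combine with x ≡ 35 (mod 59): write x = 175 + 1222·t and require 175 + 1222·t ≡ 35 (mod 59), i.e. 1222·t ≡ 35 − 175 ≡ 37 (mod 59). Since 1222^(−1) ≡ 52 (mod 59) (1222 ≡ 42 (mod 59)), t ≡ 52·37 ≡ 36 (mod 59). So x ≡ 175 + 1222·36 = 44167 (mod 72098).
Unique solution in [0, 72098): x = 44167.

Final answer: x ≡ 44167 (mod 72098); the representative in [0, 72098) is 44167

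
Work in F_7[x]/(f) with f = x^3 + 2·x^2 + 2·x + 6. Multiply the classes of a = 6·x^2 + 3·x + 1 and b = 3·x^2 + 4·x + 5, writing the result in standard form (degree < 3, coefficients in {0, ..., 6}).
Multiply as integer polynomials: a · b = 18·x^4 + 33·x^3 + 45·x^2 + 19·x + 5. Reducing coefficients mod 7: a · b ≡ 4·x^4 + 5·x^3 + 3·x^2 + 5·x + 5. Now divide by f(x) = x^3 + 2·x^2 + 2·x + 6 in F_7[x], eliminating the leading term at each step:
  leading term 4·x^4: subtract (4·x)·f(x) = 4·x^4 + x^3 + x^2 + 3·x, leaving 4·x^3 + 2·x^2 + 2·x + 5 (coefficients mod 7)
  leading term 4·x^3: subtract (4)·f(x) = 4·x^3 + x^2 + x + 3, leaving x^2 + x + 2 (coefficients mod 7)
The degree is now < 3, so this is the remainder. Hence a · b ≡ x^2 + x + 2 in F_7[x]/(f).

Final answer: a · b ≡ x^2 + x + 2 (mod f(x))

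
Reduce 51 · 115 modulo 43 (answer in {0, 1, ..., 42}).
Reduce the factors first: 51 ≡ 8, 115 ≡ 29 (mod 43), so 51 · 115 ≡ 8 · 29 (mod 43). 8 · 29 = 232. Dividing by 43: 232 = 5·43 + 17. So (51 · 115) mod 43 = 17.

Final answer: 17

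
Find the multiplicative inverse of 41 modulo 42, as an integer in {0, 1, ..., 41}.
Apply the extended Euclidean algorithm to (42, 41), tracking rows (r, s, t) with s·42 + t·41 = r. Each division r_prev = q·r_cur + r_new produces the new row as (previous row) − q·(current row):
  row A: (42, 1, 0)   [1·42 + 0·41 = 42]
  row B: (41, 0, 1)   [0·42 + 1·41 = 41]
  42 = 1·41 + 1   → row C = row A − 1·row B = (1, 1, −1)   [check: 1·42 − 1·41 = 1]
  41 = 41·1 + 0   → remainder 0, stop. gcd = 1 (last nonzero row C).
The gcd is 1, so 41 is invertible mod 42. The last nonzero row gives 1·42 − 1·41 = 1, so t = −1. So 41^(−1) ≡ −1 ≡ 41 (mod 42). Verify: 41 · 41 = 1681 ≡ 1 (mod 42). ✓

Final answer: 41^(−1) ≡ 41 (mod 42)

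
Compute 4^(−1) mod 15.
4^(−1) ≡ 4 (mod 15)

Apply the extended Euclidean algorithm to (15, 4), tracking rows (r, s, t) with s·15 + t·4 = r. Each division r_prev = q·r_cur + r_new produces the new row as (previous row) − q·(current row):
  row A: (15, 1, 0)   [1·15 + 0·4 = 15]
  row B: (4, 0, 1)   [0·15 + 1·4 = 4]
  15 = 3·4 + 3   → row C = row A − 3·row B = (3, 1, −3)   [check: 1·15 − 3·4 = 3]
  4 = 1·3 + 1   → row D = row B − 1·row C = (1, −1, 4)   [check: −1·15 + 4·4 = 1]
  3 = 3·1 + 0   → remainder 0, stop. gcd = 1 (last nonzero row D).
The gcd is 1, so 4 is invertible mod 15. The last nonzero row gives −1·15 + 4·4 = 1, so t = 4. So 4^(−1) ≡ 4 (mod 15). Verify: 4 · 4 = 16 ≡ 1 (mod 15). ✓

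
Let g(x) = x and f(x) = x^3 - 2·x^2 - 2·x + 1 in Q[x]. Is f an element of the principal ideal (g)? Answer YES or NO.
NO

In Q[x] the ideal (g) consists of all multiples of g, so f ∈ (g) iff g | f, i.e. iff the remainder of f on division by g is 0. Divide f by g (g is monic, so eliminate the leading term of the running remainder at each step):
  leading term x^3: subtract (x^2)·g(x) = x^3, leaving -2·x^2 - 2·x + 1
  leading term -2·x^2: subtract (-2·x)·g(x) = -2·x^2, leaving 1 - 2·x
  leading term -2·x: subtract (-2)·g(x) = -2·x, leaving 1
The remainder r(x) = 1 ≠ 0 (and deg r < deg g), so g ∤ f, i.e. f ∉ (g).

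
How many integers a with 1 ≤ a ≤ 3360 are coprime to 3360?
768

The number of a ∈ {1, ..., 3360} with gcd(a, 3360) = 1 is by definition Euler's totient φ(3360). φ is multiplicative, with φ(p^e) = p^e − p^(e−1). Factorise 3360 = 2^5 · 3 · 5 · 7. Then
  φ(3360) = (2^5 − 2^4) · (3 − 1) · (5 − 1) · (7 − 1) = 16 · 2 · 4 · 6 = 768.
So there are 768 such integers.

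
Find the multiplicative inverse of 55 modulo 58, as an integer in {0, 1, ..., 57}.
55^(−1) ≡ 19 (mod 58)

Apply the extended Euclidean algorithm to (58, 55), tracking rows (r, s, t) with s·58 + t·55 = r. Each division r_prev = q·r_cur + r_new produces the new row as (previous row) − q·(current row):
  row A: (58, 1, 0)   [1·58 + 0·55 = 58]
  row B: (55, 0, 1)   [0·58 + 1·55 = 55]
  58 = 1·55 + 3   → row C = row A − 1·row B = (3, 1, −1)   [check: 1·58 − 1·55 = 3]
  55 = 18·3 + 1   → row D = row B − 18·row C = (1, −18, 19)   [check: −18·58 + 19·55 = 1]
  3 = 3·1 + 0   → remainder 0, stop. gcd = 1 (last nonzero row D).
The gcd is 1, so 55 is invertible mod 58. The last nonzero row gives −18·58 + 19·55 = 1, so t = 19. So 55^(−1) ≡ 19 (mod 58). Verify: 55 · 19 = 1045 ≡ 1 (mod 58). ✓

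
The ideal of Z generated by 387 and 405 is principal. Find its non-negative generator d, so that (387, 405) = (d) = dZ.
(387, 405) = (9); d = 9

In the PID Z, (a, b) is generated by gcd(a, b). Compute gcd(405, 387) with the extended Euclidean algorithm, tracking rows (r, s, t) with s·405 + t·387 = r:
  row A: (405, 1, 0)   [1·405 + 0·387 = 405]
  row B: (387, 0, 1)   [0·405 + 1·387 = 387]
  405 = 1·387 + 18   → row C = row A − 1·row B = (18, 1, −1)   [check: 1·405 − 1·387 = 18]
  387 = 21·18 + 9   → row D = row B − 21·row C = (9, −21, 22)   [check: −21·405 + 22·387 = 9]
  18 = 2·9 + 0   → remainder 0, stop. gcd = 9 (last nonzero row D).
So gcd(387, 405) = 9, with Bézout identity −21·405 + 22·387 = 9. Containment (⊇): the Bézout identity exhibits 9 as an element of (387, 405), giving (9) ⊆ (387, 405). Containment (⊆): since 9 | 387 and 9 | 405 (387 = 9·43, 405 = 9·45), every Z-linear combination of 387 and 405 is divisible by 9, so (387, 405) ⊆ (9). Therefore (387, 405) = (9), d = 9.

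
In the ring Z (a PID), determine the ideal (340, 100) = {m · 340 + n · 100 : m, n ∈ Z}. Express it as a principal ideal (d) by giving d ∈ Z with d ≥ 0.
(340, 100) = (20); d = 20

In the PID Z, (a, b) is generated by gcd(a, b). Compute gcd(340, 100) with the extended Euclidean algorithm, tracking rows (r, s, t) with s·340 + t·100 = r:
  row A: (340, 1, 0)   [1·340 + 0·100 = 340]
  row B: (100, 0, 1)   [0·340 + 1·100 = 100]
  340 = 3·100 + 40   → row C = row A − 3·row B = (40, 1, −3)   [check: 1·340 − 3·100 = 40]
  100 = 2·40 + 20   → row D = row B − 2·row C = (20, −2, 7)   [check: −2·340 + 7·100 = 20]
  40 = 2·20 + 0   → remainder 0, stop. gcd = 20 (last nonzero row D).
So gcd(340, 100) = 20, with Bézout identity −2·340 + 7·100 = 20. Containment (⊇): the Bézout identity exhibits 20 as an element of (340, 100), giving (20) ⊆ (340, 100). Containment (⊆): since 20 | 340 and 20 | 100 (340 = 20·17, 100 = 20·5), every Z-linear combination of 340 and 100 is divisible by 20, so (340, 100) ⊆ (20). Therefore (340, 100) = (20), d = 20.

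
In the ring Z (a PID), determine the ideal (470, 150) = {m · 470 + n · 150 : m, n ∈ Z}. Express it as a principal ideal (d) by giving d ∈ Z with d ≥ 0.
In the PID Z, (a, b) is generated by gcd(a, b). Compute gcd(470, 150) with the extended Euclidean algorithm, tracking rows (r, s, t) with s·470 + t·150 = r:
  row A: (470, 1, 0)   [1·470 + 0·150 = 470]
  row B: (150, 0, 1)   [0·470 + 1·150 = 150]
  470 = 3·150 + 20   → row C = row A − 3·row B = (20, 1, −3)   [check: 1·470 − 3·150 = 20]
  150 = 7·20 + 10   → row D = row B − 7·row C = (10, −7, 22)   [check: −7·470 + 22·150 = 10]
  20 = 2·10 + 0   → remainder 0, stop. gcd = 10 (last nonzero row D).
So gcd(470, 150) = 10, with Bézout identity −7·470 + 22·150 = 10. Containment (⊇): the Bézout identity exhibits 10 as an element of (470, 150), giving (10) ⊆ (470, 150). Containment (⊆): since 10 | 470 and 10 | 150 (470 = 10·47, 150 = 10·15), every Z-linear combination of 470 and 150 is divisible by 10, so (470, 150) ⊆ (10). Therefore (470, 150) = (10), d = 10.

Final answer: (470, 150) = (10); d = 10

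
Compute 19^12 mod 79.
22

Use repeated squaring. Binary(12) = 1100. Walk through the bits of the exponent 12 left-to-right: at each bit after the leading one, square the running value, then multiply by 19 if the bit is 1 (always reducing mod 79):
  bit 1 = 1 (leading): start with 19.
  bit 2 = 1: square 19^2 = 361 ≡ 45; bit is 1, so multiply 45·19 = 855 ≡ 65 (mod 79).
  bit 3 = 0: square 65^2 = 4225 ≡ 38 (mod 79).
  bit 4 = 0: square 38^2 = 1444 ≡ 22 (mod 79).
Final value: 19^12 ≡ 22 (mod 79).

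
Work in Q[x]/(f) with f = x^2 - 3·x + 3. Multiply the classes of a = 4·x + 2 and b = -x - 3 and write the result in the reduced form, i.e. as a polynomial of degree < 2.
First multiply in Q[x] without reducing: a · b = -4·x^2 - 14·x - 6. Now divide by f(x) = x^2 - 3·x + 3, eliminating the leading term at each step:
  leading term -4·x^2: subtract (-4)·f(x) = -4·x^2 + 12·x - 12, leaving 6 - 26·x
The degree is now < 2, so this is the remainder. Hence a · b ≡ 6 - 26·x in Q[x]/(f).

Final answer: a · b ≡ 6 - 26·x (mod f(x))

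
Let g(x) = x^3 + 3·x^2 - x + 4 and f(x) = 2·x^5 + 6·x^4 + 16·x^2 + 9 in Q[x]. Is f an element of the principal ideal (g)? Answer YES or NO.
NO

In Q[x] the ideal (g) consists of all multiples of g, so f ∈ (g) iff g | f, i.e. iff the remainder of f on division by g is 0. Divide f by g (g is monic, so eliminate the leading term of the running remainder at each step):
  leading term 2·x^5: subtract (2·x^2)·g(x) = 2·x^5 + 6·x^4 - 2·x^3 + 8·x^2, leaving 2·x^3 + 8·x^2 + 9
  leading term 2·x^3: subtract (2)·g(x) = 2·x^3 + 6·x^2 - 2·x + 8, leaving 2·x^2 + 2·x + 1
The remainder r(x) = 2·x^2 + 2·x + 1 ≠ 0 (and deg r < deg g), so g ∤ f, i.e. f ∉ (g).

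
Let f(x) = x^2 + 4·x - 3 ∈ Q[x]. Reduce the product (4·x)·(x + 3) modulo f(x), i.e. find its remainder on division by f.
First multiply in Q[x] without reducing: a · b = 4·x^2 + 12·x. Now divide by f(x) = x^2 + 4·x - 3, eliminating the leading term at each step:
  leading term 4·x^2: subtract (4)·f(x) = 4·x^2 + 16·x - 12, leaving 12 - 4·x
The degree is now < 2, so this is the remainder. Hence a · b ≡ 12 - 4·x in Q[x]/(f).

Final answer: a · b ≡ 12 - 4·x (mod f(x))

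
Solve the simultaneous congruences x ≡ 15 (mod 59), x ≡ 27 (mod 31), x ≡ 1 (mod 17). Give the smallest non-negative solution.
The moduli 59, 31, 17 are pairwise coprime, so by the CRT there is a unique solution mod 59·31·17 = 31093.
Solve by successive substitution. Start with x ≡ 15 (mod 59).
  Combine with x ≡ 27 (mod 31): write x = 15 + 59·t and require 15 + 59·t ≡ 27 (mod 31), i.e. 59·t ≡ 27 − 15 ≡ 12 (mod 31). Since 59^(−1) ≡ 10 (mod 31) (59 ≡ 28 (mod 31)), t ≡ 10·12 ≡ 27 (mod 31). So x ≡ 15 + 59·27 = 1608 (mod 1829).
  Combine with x ≡ 1 (mod 17): write x = 1608 + 1829·t and require 1608 + 1829·t ≡ 1 (mod 17), i.e. 1829·t ≡ 1 − 1608 ≡ 8 (mod 17). Since 1829^(−1) ≡ 12 (mod 17) (1829 ≡ 10 (mod 17)), t ≡ 12·8 ≡ 11 (mod 17). So x ≡ 1608 + 1829·11 = 21727 (mod 31093).
Unique solution in [0, 31093): x = 21727.

Final answer: x ≡ 21727 (mod 31093); the representative in [0, 31093) is 21727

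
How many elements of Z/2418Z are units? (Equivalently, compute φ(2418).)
An element a ∈ Z/2418Z is a unit iff gcd(a, 2418) = 1, so the number of units is φ(2418). φ is multiplicative, with φ(p^e) = p^e − p^(e−1). Factorise 2418 = 2 · 3 · 13 · 31. Then
  φ(2418) = (2 − 1) · (3 − 1) · (13 − 1) · (31 − 1) = 1 · 2 · 12 · 30 = 720.

Final answer: Z/2418Z has φ(2418) = 720 units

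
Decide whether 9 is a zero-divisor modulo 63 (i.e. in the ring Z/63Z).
YES

gcd(9, 63) = 9 > 1, so 9 is not a unit in Z/63Z. In Z/nZ every nonzero non-unit is a zero-divisor: explicitly, take b = 63/gcd = 7 ≠ 0 (mod 63); then 9·7 = 63 = 1·63, i.e. 9·7 ≡ 0 (mod 63). So 9 is a zero-divisor.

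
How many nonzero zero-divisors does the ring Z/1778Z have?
In Z/1778Z each nonzero element is either a unit (gcd with 1778 is 1) or a zero-divisor (gcd > 1). The number of units is φ(1778): factorise 1778 = 2 · 7 · 127, so φ(1778) = (2 − 1) · (7 − 1) · (127 − 1) = 1 · 6 · 126 = 756. The nonzero elements number 1778 − 1 = 1777. Hence the nonzero zero-divisors number 1777 − 756 = 1021.

Final answer: Z/1778Z has 1021 nonzero zero-divisors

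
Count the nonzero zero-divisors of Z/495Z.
Z/495Z has 254 nonzero zero-divisors

In Z/495Z each nonzero element is either a unit (gcd with 495 is 1) or a zero-divisor (gcd > 1). The number of units is φ(495): factorise 495 = 3^2 · 5 · 11, so φ(495) = (3^2 − 3^1) · (5 − 1) · (11 − 1) = 6 · 4 · 10 = 240. The nonzero elements number 495 − 1 = 494. Hence the nonzero zero-divisors number 494 − 240 = 254.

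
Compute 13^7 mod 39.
Use repeated squaring. Binary(7) = 111. Walk through the bits of the exponent 7 left-to-right: at each bit after the leading one, square the running value, then multiply by 13 if the bit is 1 (always reducing mod 39):
  bit 1 = 1 (leading): start with 13.
  bit 2 = 1: square 13^2 = 169 ≡ 13; bit is 1, so multiply 13·13 = 169 ≡ 13 (mod 39).
  bit 3 = 1: square 13^2 = 169 ≡ 13; bit is 1, so multiply 13·13 = 169 ≡ 13 (mod 39).
Final value: 13^7 ≡ 13 (mod 39).

Final answer: 13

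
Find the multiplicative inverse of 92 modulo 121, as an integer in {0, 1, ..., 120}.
Apply the extended Euclidean algorithm to (121, 92), tracking rows (r, s, t) with s·121 + t·92 = r. Each division r_prev = q·r_cur + r_new produces the new row as (previous row) − q·(current row):
  row A: (121, 1, 0)   [1·121 + 0·92 = 121]
  row B: (92, 0, 1)   [0·121 + 1·92 = 92]
  121 = 1·92 + 29   → row C = row A − 1·row B = (29, 1, −1)   [check: 1·121 − 1·92 = 29]
  92 = 3·29 + 5   → row D = row B − 3·row C = (5, −3, 4)   [check: −3·121 + 4·92 = 5]
  29 = 5·5 + 4   → row E = row C − 5·row D = (4, 16, −21)   [check: 16·121 − 21·92 = 4]
  5 = 1·4 + 1   → row F = row D − 1·row E = (1, −19, 25)   [check: −19·121 + 25·92 = 1]
  4 = 4·1 + 0   → remainder 0, stop. gcd = 1 (last nonzero row F).
The gcd is 1, so 92 is invertible mod 121. The last nonzero row gives −19·121 + 25·92 = 1, so t = 25. So 92^(−1) ≡ 25 (mod 121). Verify: 92 · 25 = 2300 ≡ 1 (mod 121). ✓

Final answer: 92^(−1) ≡ 25 (mod 121)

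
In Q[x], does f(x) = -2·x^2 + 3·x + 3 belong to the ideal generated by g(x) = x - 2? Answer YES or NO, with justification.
NO

In Q[x] the ideal (g) consists of all multiples of g, so f ∈ (g) iff g | f, i.e. iff the remainder of f on division by g is 0. Divide f by g (g is monic, so eliminate the leading term of the running remainder at each step):
  leading term -2·x^2: subtract (-2·x)·g(x) = -2·x^2 + 4·x, leaving 3 - x
  leading term -x: subtract (-1)·g(x) = 2 - x, leaving 1
The remainder r(x) = 1 ≠ 0 (and deg r < deg g), so g ∤ f, i.e. f ∉ (g).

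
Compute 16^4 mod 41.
18

Use repeated squaring. Binary(4) = 100. Walk through the bits of the exponent 4 left-to-right: at each bit after the leading one, square the running value, then multiply by 16 if the bit is 1 (always reducing mod 41):
  bit 1 = 1 (leading): start with 16.
  bit 2 = 0: square 16^2 = 256 ≡ 10 (mod 41).
  bit 3 = 0: square 10^2 = 100 ≡ 18 (mod 41).
Final value: 16^4 ≡ 18 (mod 41).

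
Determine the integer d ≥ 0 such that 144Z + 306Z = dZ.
In the PID Z, (a, b) is generated by gcd(a, b). Compute gcd(306, 144) with the extended Euclidean algorithm, tracking rows (r, s, t) with s·306 + t·144 = r:
  row A: (306, 1, 0)   [1·306 + 0·144 = 306]
  row B: (144, 0, 1)   [0·306 + 1·144 = 144]
  306 = 2·144 + 18   → row C = row A − 2·row B = (18, 1, −2)   [check: 1·306 − 2·144 = 18]
  144 = 8·18 + 0   → remainder 0, stop. gcd = 18 (last nonzero row C).
So gcd(144, 306) = 18, with Bézout identity 1·306 − 2·144 = 18. Containment (⊇): the Bézout identity exhibits 18 as an element of (144, 306), giving (18) ⊆ (144, 306). Containment (⊆): since 18 | 144 and 18 | 306 (144 = 18·8, 306 = 18·17), every Z-linear combination of 144 and 306 is divisible by 18, so (144, 306) ⊆ (18). Therefore (144, 306) = (18), d = 18.

Final answer: (144, 306) = (18); d = 18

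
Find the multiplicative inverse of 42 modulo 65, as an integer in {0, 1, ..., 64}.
Apply the extended Euclidean algorithm to (65, 42), tracking rows (r, s, t) with s·65 + t·42 = r. Each division r_prev = q·r_cur + r_new produces the new row as (previous row) − q·(current row):
  row A: (65, 1, 0)   [1·65 + 0·42 = 65]
  row B: (42, 0, 1)   [0·65 + 1·42 = 42]
  65 = 1·42 + 23   → row C = row A − 1·row B = (23, 1, −1)   [check: 1·65 − 1·42 = 23]
  42 = 1·23 + 19   → row D = row B − 1·row C = (19, −1, 2)   [check: −1·65 + 2·42 = 19]
  23 = 1·19 + 4   → row E = row C − 1·row D = (4, 2, −3)   [check: 2·65 − 3·42 = 4]
  19 = 4·4 + 3   → row F = row D − 4·row E = (3, −9, 14)   [check: −9·65 + 14·42 = 3]
  4 = 1·3 + 1   → row G = row E − 1·row F = (1, 11, −17)   [check: 11·65 − 17·42 = 1]
  3 = 3·1 + 0   → remainder 0, stop. gcd = 1 (last nonzero row G).
The gcd is 1, so 42 is invertible mod 65. The last nonzero row gives 11·65 − 17·42 = 1, so t = −17. So 42^(−1) ≡ −17 ≡ 48 (mod 65). Verify: 42 · 48 = 2016 ≡ 1 (mod 65). ✓

Final answer: 42^(−1) ≡ 48 (mod 65)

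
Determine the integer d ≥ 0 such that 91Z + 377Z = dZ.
In the PID Z, (a, b) is generated by gcd(a, b). Compute gcd(377, 91) with the extended Euclidean algorithm, tracking rows (r, s, t) with s·377 + t·91 = r:
  row A: (377, 1, 0)   [1·377 + 0·91 = 377]
  row B: (91, 0, 1)   [0·377 + 1·91 = 91]
  377 = 4·91 + 13   → row C = row A − 4·row B = (13, 1, −4)   [check: 1·377 − 4·91 = 13]
  91 = 7·13 + 0   → remainder 0, stop. gcd = 13 (last nonzero row C).
So gcd(91, 377) = 13, with Bézout identity 1·377 − 4·91 = 13. Containment (⊇): the Bézout identity exhibits 13 as an element of (91, 377), giving (13) ⊆ (91, 377). Containment (⊆): since 13 | 91 and 13 | 377 (91 = 13·7, 377 = 13·29), every Z-linear combination of 91 and 377 is divisible by 13, so (91, 377) ⊆ (13). Therefore (91, 377) = (13), d = 13.

Final answer: (91, 377) = (13); d = 13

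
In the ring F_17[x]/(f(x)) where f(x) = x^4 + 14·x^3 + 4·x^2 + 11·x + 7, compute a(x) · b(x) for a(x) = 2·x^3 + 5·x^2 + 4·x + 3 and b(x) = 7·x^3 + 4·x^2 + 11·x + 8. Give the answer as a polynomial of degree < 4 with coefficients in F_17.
Multiply as integer polynomials: a · b = 14·x^6 + 43·x^5 + 70·x^4 + 108·x^3 + 96·x^2 + 65·x + 24. Reducing coefficients mod 17: a · b ≡ 14·x^6 + 9·x^5 + 2·x^4 + 6·x^3 + 11·x^2 + 14·x + 7. Now divide by f(x) = x^4 + 14·x^3 + 4·x^2 + 11·x + 7 in F_17[x], eliminating the leading term at each step:
  leading term 14·x^6: subtract (14·x^2)·f(x) = 14·x^6 + 9·x^5 + 5·x^4 + x^3 + 13·x^2, leaving 14·x^4 + 5·x^3 + 15·x^2 + 14·x + 7 (coefficients mod 17)
  leading term 14·x^4: subtract (14)·f(x) = 14·x^4 + 9·x^3 + 5·x^2 + x + 13, leaving 13·x^3 + 10·x^2 + 13·x + 11 (coefficients mod 17)
The degree is now < 4, so this is the remainder. Hence a · b ≡ 13·x^3 + 10·x^2 + 13·x + 11 in F_17[x]/(f).

Final answer: a · b ≡ 13·x^3 + 10·x^2 + 13·x + 11 (mod f(x))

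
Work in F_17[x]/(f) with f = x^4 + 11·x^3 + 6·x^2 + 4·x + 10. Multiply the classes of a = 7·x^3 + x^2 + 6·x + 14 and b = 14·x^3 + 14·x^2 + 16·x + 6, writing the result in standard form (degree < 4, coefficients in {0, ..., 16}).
a · b ≡ 12·x^3 + 4·x^2 + 4·x + 12 (mod f(x))

Multiply as integer polynomials: a · b = 98·x^6 + 112·x^5 + 210·x^4 + 338·x^3 + 298·x^2 + 260·x + 84. Reducing coefficients mod 17: a · b ≡ 13·x^6 + 10·x^5 + 6·x^4 + 15·x^3 + 9·x^2 + 5·x + 16. Now divide by f(x) = x^4 + 11·x^3 + 6·x^2 + 4·x + 10 in F_17[x], eliminating the leading term at each step:
  leading term 13·x^6: subtract (13·x^2)·f(x) = 13·x^6 + 7·x^5 + 10·x^4 + x^3 + 11·x^2, leaving 3·x^5 + 13·x^4 + 14·x^3 + 15·x^2 + 5·x + 16 (coefficients mod 17)
  leading term 3·x^5: subtract (3·x)·f(x) = 3·x^5 + 16·x^4 + x^3 + 12·x^2 + 13·x, leaving 14·x^4 + 13·x^3 + 3·x^2 + 9·x + 16 (coefficients mod 17)
  leading term 14·x^4: subtract (14)·f(x) = 14·x^4 + x^3 + 16·x^2 + 5·x + 4, leaving 12·x^3 + 4·x^2 + 4·x + 12 (coefficients mod 17)
The degree is now < 4, so this is the remainder. Hence a · b ≡ 12·x^3 + 4·x^2 + 4·x + 12 in F_17[x]/(f).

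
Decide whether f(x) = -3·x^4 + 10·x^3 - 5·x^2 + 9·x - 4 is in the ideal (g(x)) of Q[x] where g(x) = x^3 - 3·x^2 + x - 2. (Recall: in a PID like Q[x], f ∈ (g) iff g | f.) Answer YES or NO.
In Q[x] the ideal (g) consists of all multiples of g, so f ∈ (g) iff g | f, i.e. iff the remainder of f on division by g is 0. Divide f by g (g is monic, so eliminate the leading term of the running remainder at each step):
  leading term -3·x^4: subtract (-3·x)·g(x) = -3·x^4 + 9·x^3 - 3·x^2 + 6·x, leaving x^3 - 2·x^2 + 3·x - 4
  leading term x^3: subtract (1)·g(x) = x^3 - 3·x^2 + x - 2, leaving x^2 + 2·x - 2
The remainder r(x) = x^2 + 2·x - 2 ≠ 0 (and deg r < deg g), so g ∤ f, i.e. f ∉ (g).

Final answer: NO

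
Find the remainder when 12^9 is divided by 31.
Use repeated squaring. Binary(9) = 1001. Walk through the bits of the exponent 9 left-to-right: at each bit after the leading one, square the running value, then multiply by 12 if the bit is 1 (always reducing mod 31):
  bit 1 = 1 (leading): start with 12.
  bit 2 = 0: square 12^2 = 144 ≡ 20 (mod 31).
  bit 3 = 0: square 20^2 = 400 ≡ 28 (mod 31).
  bit 4 = 1: square 28^2 = 784 ≡ 9; bit is 1, so multiply 9·12 = 108 ≡ 15 (mod 31).
Final value: 12^9 ≡ 15 (mod 31).

Final answer: 15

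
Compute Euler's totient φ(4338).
φ(4338) = 1440

φ is multiplicative, with φ(p^e) = p^e − p^(e−1). Factorise 4338 = 2 · 3^2 · 241. Then
  φ(4338) = (2 − 1) · (3^2 − 3^1) · (241 − 1) = 1 · 6 · 240 = 1440.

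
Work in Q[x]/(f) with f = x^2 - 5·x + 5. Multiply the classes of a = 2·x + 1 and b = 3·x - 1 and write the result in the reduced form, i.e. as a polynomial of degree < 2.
First multiply in Q[x] without reducing: a · b = 6·x^2 + x - 1. Now divide by f(x) = x^2 - 5·x + 5, eliminating the leading term at each step:
  leading term 6·x^2: subtract (6)·f(x) = 6·x^2 - 30·x + 30, leaving 31·x - 31
The degree is now < 2, so this is the remainder. Hence a · b ≡ 31·x - 31 in Q[x]/(f).

Final answer: a · b ≡ 31·x - 31 (mod f(x))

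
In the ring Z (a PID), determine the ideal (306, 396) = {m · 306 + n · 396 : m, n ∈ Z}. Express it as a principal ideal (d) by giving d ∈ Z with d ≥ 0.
(306, 396) = (18); d = 18

In the PID Z, (a, b) is generated by gcd(a, b). Compute gcd(396, 306) with the extended Euclidean algorithm, tracking rows (r, s, t) with s·396 + t·306 = r:
  row A: (396, 1, 0)   [1·396 + 0·306 = 396]
  row B: (306, 0, 1)   [0·396 + 1·306 = 306]
  396 = 1·306 + 90   → row C = row A − 1·row B = (90, 1, −1)   [check: 1·396 − 1·306 = 90]
  306 = 3·90 + 36   → row D = row B − 3·row C = (36, −3, 4)   [check: −3·396 + 4·306 = 36]
  90 = 2·36 + 18   → row E = row C − 2·row D = (18, 7, −9)   [check: 7·396 − 9·306 = 18]
  36 = 2·18 + 0   → remainder 0, stop. gcd = 18 (last nonzero row E).
So gcd(306, 396) = 18, with Bézout identity 7·396 − 9·306 = 18. Containment (⊇): the Bézout identity exhibits 18 as an element of (306, 396), giving (18) ⊆ (306, 396). Containment (⊆): since 18 | 306 and 18 | 396 (306 = 18·17, 396 = 18·22), every Z-linear combination of 306 and 396 is divisible by 18, so (306, 396) ⊆ (18). Therefore (306, 396) = (18), d = 18.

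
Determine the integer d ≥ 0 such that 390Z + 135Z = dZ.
(390, 135) = (15); d = 15

In the PID Z, (a, b) is generated by gcd(a, b). Compute gcd(390, 135) with the extended Euclidean algorithm, tracking rows (r, s, t) with s·390 + t·135 = r:
  row A: (390, 1, 0)   [1·390 + 0·135 = 390]
  row B: (135, 0, 1)   [0·390 + 1·135 = 135]
  390 = 2·135 + 120   → row C = row A − 2·row B = (120, 1, −2)   [check: 1·390 − 2·135 = 120]
  135 = 1·120 + 15   → row D = row B − 1·row C = (15, −1, 3)   [check: −1·390 + 3·135 = 15]
  120 = 8·15 + 0   → remainder 0, stop. gcd = 15 (last nonzero row D).
So gcd(390, 135) = 15, with Bézout identity −1·390 + 3·135 = 15. Containment (⊇): the Bézout identity exhibits 15 as an element of (390, 135), giving (15) ⊆ (390, 135). Containment (⊆): since 15 | 390 and 15 | 135 (390 = 15·26, 135 = 15·9), every Z-linear combination of 390 and 135 is divisible by 15, so (390, 135) ⊆ (15). Therefore (390, 135) = (15), d = 15.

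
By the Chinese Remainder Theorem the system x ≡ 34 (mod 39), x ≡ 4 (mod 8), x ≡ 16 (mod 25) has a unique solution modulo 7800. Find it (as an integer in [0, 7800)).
x ≡ 1516 (mod 7800); the representative in [0, 7800) is 1516

The moduli 39, 8, 25 are pairwise coprime, so by the CRT there is a unique solution mod 39·8·25 = 7800.
Solve by successive substitution. Start with x ≡ 34 (mod 39).
  Combine with x ≡ 4 (mod 8): write x = 34 + 39·t and require 34 + 39·t ≡ 4 (mod 8), i.e. 39·t ≡ 4 − 34 ≡ 2 (mod 8). Since 39^(−1) ≡ 7 (mod 8) (39 ≡ 7 (mod 8)), t ≡ 7·2 ≡ 6 (mod 8). So x ≡ 34 + 39·6 = 268 (mod 312).
  Combine with x ≡ 16 (mod 25): write x = 268 + 312·t and require 268 + 312·t ≡ 16 (mod 25), i.e. 312·t ≡ 16 − 268 ≡ 23 (mod 25). Since 312^(−1) ≡ 23 (mod 25) (312 ≡ 12 (mod 25)), t ≡ 23·23 ≡ 4 (mod 25). So x ≡ 268 + 312·4 = 1516 (mod 7800).
Unique solution in [0, 7800): x = 1516.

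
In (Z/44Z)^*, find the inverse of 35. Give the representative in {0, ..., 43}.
35^(−1) ≡ 39 (mod 44)

Apply the extended Euclidean algorithm to (44, 35), tracking rows (r, s, t) with s·44 + t·35 = r. Each division r_prev = q·r_cur + r_new produces the new row as (previous row) − q·(current row):
  row A: (44, 1, 0)   [1·44 + 0·35 = 44]
  row B: (35, 0, 1)   [0·44 + 1·35 = 35]
  44 = 1·35 + 9   → row C = row A − 1·row B = (9, 1, −1)   [check: 1·44 − 1·35 = 9]
  35 = 3·9 + 8   → row D = row B − 3·row C = (8, −3, 4)   [check: −3·44 + 4·35 = 8]
  9 = 1·8 + 1   → row E = row C − 1·row D = (1, 4, −5)   [check: 4·44 − 5·35 = 1]
  8 = 8·1 + 0   → remainder 0, stop. gcd = 1 (last nonzero row E).
The gcd is 1, so 35 is invertible mod 44. The last nonzero row gives 4·44 − 5·35 = 1, so t = −5. So 35^(−1) ≡ −5 ≡ 39 (mod 44). Verify: 35 · 39 = 1365 ≡ 1 (mod 44). ✓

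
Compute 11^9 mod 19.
1

Use repeated squaring. Binary(9) = 1001. Walk through the bits of the exponent 9 left-to-right: at each bit after the leading one, square the running value, then multiply by 11 if the bit is 1 (always reducing mod 19):
  bit 1 = 1 (leading): start with 11.
  bit 2 = 0: square 11^2 = 121 ≡ 7 (mod 19).
  bit 3 = 0: square 7^2 = 49 ≡ 11 (mod 19).
  bit 4 = 1: square 11^2 = 121 ≡ 7; bit is 1, so multiply 7·11 = 77 ≡ 1 (mod 19).
Final value: 11^9 ≡ 1 (mod 19).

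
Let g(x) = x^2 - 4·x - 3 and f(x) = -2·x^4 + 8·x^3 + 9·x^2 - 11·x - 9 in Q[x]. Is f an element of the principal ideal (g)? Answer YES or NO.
In Q[x] the ideal (g) consists of all multiples of g, so f ∈ (g) iff g | f, i.e. iff the remainder of f on division by g is 0. Divide f by g (g is monic, so eliminate the leading term of the running remainder at each step):
  leading term -2·x^4: subtract (-2·x^2)·g(x) = -2·x^4 + 8·x^3 + 6·x^2, leaving 3·x^2 - 11·x - 9
  leading term 3·x^2: subtract (3)·g(x) = 3·x^2 - 12·x - 9, leaving x
The remainder r(x) = x ≠ 0 (and deg r < deg g), so g ∤ f, i.e. f ∉ (g).

Final answer: NO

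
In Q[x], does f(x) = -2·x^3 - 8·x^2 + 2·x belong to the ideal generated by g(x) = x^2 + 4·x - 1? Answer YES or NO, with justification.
In Q[x] the ideal (g) consists of all multiples of g, so f ∈ (g) iff g | f, i.e. iff the remainder of f on division by g is 0. Divide f by g (g is monic, so eliminate the leading term of the running remainder at each step):
  leading term -2·x^3: subtract (-2·x)·g(x) = -2·x^3 - 8·x^2 + 2·x, leaving 0
The remainder is 0, so f(x) = g(x) · h(x) with h(x) = -2·x. Hence g | f, i.e. f ∈ (g).

Final answer: YES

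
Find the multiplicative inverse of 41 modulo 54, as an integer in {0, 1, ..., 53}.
41^(−1) ≡ 29 (mod 54)

Apply the extended Euclidean algorithm to (54, 41), tracking rows (r, s, t) with s·54 + t·41 = r. Each division r_prev = q·r_cur + r_new produces the new row as (previous row) − q·(current row):
  row A: (54, 1, 0)   [1·54 + 0·41 = 54]
  row B: (41, 0, 1)   [0·54 + 1·41 = 41]
  54 = 1·41 + 13   → row C = row A − 1·row B = (13, 1, −1)   [check: 1·54 − 1·41 = 13]
  41 = 3·13 + 2   → row D = row B − 3·row C = (2, −3, 4)   [check: −3·54 + 4·41 = 2]
  13 = 6·2 + 1   → row E = row C − 6·row D = (1, 19, −25)   [check: 19·54 − 25·41 = 1]
  2 = 2·1 + 0   → remainder 0, stop. gcd = 1 (last nonzero row E).
The gcd is 1, so 41 is invertible mod 54. The last nonzero row gives 19·54 − 25·41 = 1, so t = −25. So 41^(−1) ≡ −25 ≡ 29 (mod 54). Verify: 41 · 29 = 1189 ≡ 1 (mod 54). ✓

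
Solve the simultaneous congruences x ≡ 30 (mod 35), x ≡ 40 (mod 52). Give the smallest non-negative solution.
x ≡ 1080 (mod 1820); the representative in [0, 1820) is 1080

The moduli 35, 52 are pairwise coprime, so by the CRT there is a unique solution mod 35·52 = 1820.
Solve by successive substitution. Start with x ≡ 30 (mod 35).
  Combine with x ≡ 40 (mod 52): write x = 30 + 35·t and require 30 + 35·t ≡ 40 (mod 52), i.e. 35·t ≡ 40 − 30 ≡ 10 (mod 52). Since 35^(−1) ≡ 3 (mod 52), t ≡ 3·10 ≡ 30 (mod 52). So x ≡ 30 + 35·30 = 1080 (mod 1820).
Unique solution in [0, 1820): x = 1080.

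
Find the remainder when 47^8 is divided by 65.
Use repeated squaring. Binary(8) = 1000. Walk through the bits of the exponent 8 left-to-right: at each bit after the leading one, square the running value, then multiply by 47 if the bit is 1 (always reducing mod 65):
  bit 1 = 1 (leading): start with 47.
  bit 2 = 0: square 47^2 = 2209 ≡ 64 (mod 65).
  bit 3 = 0: square 64^2 = 4096 ≡ 1 (mod 65).
  bit 4 = 0: square 1^2 = 1 (mod 65).
Final value: 47^8 ≡ 1 (mod 65).

Final answer: 1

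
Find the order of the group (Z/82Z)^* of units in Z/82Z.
|(Z/82Z)^*| = 40

(Z/82Z)^* consists of the classes a with gcd(a, 82) = 1, so its order is φ(82). φ is multiplicative, with φ(p^e) = p^e − p^(e−1). Factorise 82 = 2 · 41. Then
  φ(82) = (2 − 1) · (41 − 1) = 1 · 40 = 40.
Thus |(Z/82Z)^*| = 40.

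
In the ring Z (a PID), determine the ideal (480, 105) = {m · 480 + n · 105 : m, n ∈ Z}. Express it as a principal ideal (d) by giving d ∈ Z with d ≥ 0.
In the PID Z, (a, b) is generated by gcd(a, b). Compute gcd(480, 105) with the extended Euclidean algorithm, tracking rows (r, s, t) with s·480 + t·105 = r:
  row A: (480, 1, 0)   [1·480 + 0·105 = 480]
  row B: (105, 0, 1)   [0·480 + 1·105 = 105]
  480 = 4·105 + 60   → row C = row A − 4·row B = (60, 1, −4)   [check: 1·480 − 4·105 = 60]
  105 = 1·60 + 45   → row D = row B − 1·row C = (45, −1, 5)   [check: −1·480 + 5·105 = 45]
  60 = 1·45 + 15   → row E = row C − 1·row D = (15, 2, −9)   [check: 2·480 − 9·105 = 15]
  45 = 3·15 + 0   → remainder 0, stop. gcd = 15 (last nonzero row E).
So gcd(480, 105) = 15, with Bézout identity 2·480 − 9·105 = 15. Containment (⊇): the Bézout identity exhibits 15 as an element of (480, 105), giving (15) ⊆ (480, 105). Containment (⊆): since 15 | 480 and 15 | 105 (480 = 15·32, 105 = 15·7), every Z-linear combination of 480 and 105 is divisible by 15, so (480, 105) ⊆ (15). Therefore (480, 105) = (15), d = 15.

Final answer: (480, 105) = (15); d = 15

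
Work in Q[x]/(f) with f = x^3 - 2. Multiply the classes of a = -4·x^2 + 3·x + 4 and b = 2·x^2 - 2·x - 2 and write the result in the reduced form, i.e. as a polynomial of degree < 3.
First multiply in Q[x] without reducing: a · b = -8·x^4 + 14·x^3 + 10·x^2 - 14·x - 8. Now divide by f(x) = x^3 - 2, eliminating the leading term at each step:
  leading term -8·x^4: subtract (-8·x)·f(x) = -8·x^4 + 16·x, leaving 14·x^3 + 10·x^2 - 30·x - 8
  leading term 14·x^3: subtract (14)·f(x) = 14·x^3 - 28, leaving 10·x^2 - 30·x + 20
The degree is now < 3, so this is the remainder. Hence a · b ≡ 10·x^2 - 30·x + 20 in Q[x]/(f).

Final answer: a · b ≡ 10·x^2 - 30·x + 20 (mod f(x))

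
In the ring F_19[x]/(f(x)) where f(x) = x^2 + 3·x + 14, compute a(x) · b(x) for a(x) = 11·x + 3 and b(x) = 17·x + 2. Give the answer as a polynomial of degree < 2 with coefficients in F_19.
a · b ≡ 6·x + 10 (mod f(x))

Multiply as integer polynomials: a · b = 187·x^2 + 73·x + 6. Reducing coefficients mod 19: a · b ≡ 16·x^2 + 16·x + 6. Now divide by f(x) = x^2 + 3·x + 14 in F_19[x], eliminating the leading term at each step:
  leading term 16·x^2: subtract (16)·f(x) = 16·x^2 + 10·x + 15, leaving 6·x + 10 (coefficients mod 19)
The degree is now < 2, so this is the remainder. Hence a · b ≡ 6·x + 10 in F_19[x]/(f).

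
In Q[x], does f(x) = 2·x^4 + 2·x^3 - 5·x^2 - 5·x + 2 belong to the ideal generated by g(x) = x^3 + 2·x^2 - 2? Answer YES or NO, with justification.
NO

In Q[x] the ideal (g) consists of all multiples of g, so f ∈ (g) iff g | f, i.e. iff the remainder of f on division by g is 0. Divide f by g (g is monic, so eliminate the leading term of the running remainder at each step):
  leading term 2·x^4: subtract (2·x)·g(x) = 2·x^4 + 4·x^3 - 4·x, leaving -2·x^3 - 5·x^2 - x + 2
  leading term -2·x^3: subtract (-2)·g(x) = -2·x^3 - 4·x^2 + 4, leaving -x^2 - x - 2
The remainder r(x) = -x^2 - x - 2 ≠ 0 (and deg r < deg g), so g ∤ f, i.e. f ∉ (g).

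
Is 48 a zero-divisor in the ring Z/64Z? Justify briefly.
gcd(48, 64) = 16 > 1, so 48 is not a unit in Z/64Z. In Z/nZ every nonzero non-unit is a zero-divisor: explicitly, take b = 64/gcd = 4 ≠ 0 (mod 64); then 48·4 = 192 = 3·64, i.e. 48·4 ≡ 0 (mod 64). So 48 is a zero-divisor.

Final answer: YES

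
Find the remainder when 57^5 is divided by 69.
51

Use repeated squaring. Binary(5) = 101. Walk through the bits of the exponent 5 left-to-right: at each bit after the leading one, square the running value, then multiply by 57 if the bit is 1 (always reducing mod 69):
  bit 1 = 1 (leading): start with 57.
  bit 2 = 0: square 57^2 = 3249 ≡ 6 (mod 69).
  bit 3 = 1: square 6^2 = 36; bit is 1, so multiply 36·57 = 2052 ≡ 51 (mod 69).
Final value: 57^5 ≡ 51 (mod 69).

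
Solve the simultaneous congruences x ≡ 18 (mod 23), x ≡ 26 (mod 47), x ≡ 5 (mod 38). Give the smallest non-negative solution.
The moduli 23, 47, 38 are pairwise coprime, so by the CRT there is a unique solution mod 23·47·38 = 41078.
Solve by successive substitution. Start with x ≡ 18 (mod 23).
  Combine with x ≡ 26 (mod 47): write x = 18 + 23·t and require 18 + 23·t ≡ 26 (mod 47), i.e. 23·t ≡ 26 − 18 ≡ 8 (mod 47). Since 23^(−1) ≡ 45 (mod 47), t ≡ 45·8 ≡ 31 (mod 47). So x ≡ 18 + 23·31 = 731 (mod 1081).
  Combine with x ≡ 5 (mod 38): write x = 731 + 1081·t and require 731 + 1081·t ≡ 5 (mod 38), i.e. 1081·t ≡ 5 − 731 ≡ 34 (mod 38). Since 1081^(−1) ≡ 9 (mod 38) (1081 ≡ 17 (mod 38)), t ≡ 9·34 ≡ 2 (mod 38). So x ≡ 731 + 1081·2 = 2893 (mod 41078).
Unique solution in [0, 41078): x = 2893.

Final answer: x ≡ 2893 (mod 41078); the representative in [0, 41078) is 2893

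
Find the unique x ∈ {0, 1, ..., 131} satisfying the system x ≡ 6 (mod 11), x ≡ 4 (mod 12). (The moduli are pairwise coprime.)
x ≡ 28 (mod 132); the representative in [0, 132) is 28

The moduli 11, 12 are pairwise coprime, so by the CRT there is a unique solution mod 11·12 = 132.
Solve by successive substitution. Start with x ≡ 6 (mod 11).
  Combine with x ≡ 4 (mod 12): write x = 6 + 11·t and require 6 + 11·t ≡ 4 (mod 12), i.e. 11·t ≡ 4 − 6 ≡ 10 (mod 12). Since 11^(−1) ≡ 11 (mod 12), t ≡ 11·10 ≡ 2 (mod 12). So x ≡ 6 + 11·2 = 28 (mod 132).
Unique solution in [0, 132): x = 28.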